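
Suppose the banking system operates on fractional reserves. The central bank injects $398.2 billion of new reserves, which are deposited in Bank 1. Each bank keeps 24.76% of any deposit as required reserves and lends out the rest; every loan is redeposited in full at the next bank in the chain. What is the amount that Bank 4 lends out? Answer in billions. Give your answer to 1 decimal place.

$127.6 billion

Each bank lends a fraction (1 − rr) = 0.7524 of the deposit it receives, so Bank 4 receives 398.2·0.7524^3 and lends 398.2·0.7524^4 ≈ 127.6134 billion.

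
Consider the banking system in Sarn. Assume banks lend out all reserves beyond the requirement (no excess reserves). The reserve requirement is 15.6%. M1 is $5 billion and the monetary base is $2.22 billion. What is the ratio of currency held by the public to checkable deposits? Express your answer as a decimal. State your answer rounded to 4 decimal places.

0.5180

Using m = M/MB = 5/2.22 ≈ 2.252252. From m = (1 + c)/(c + rr + e), rearranging gives 1 + c = m·(c + rr + e), so c·(1 − m) = m·(rr + e) − 1.
Hence c = [m·(rr + e) − 1]/(1 − m) = [2.252252 × (0.156 + 0) − 1] / (1 − 2.252252) ≈ 0.517986.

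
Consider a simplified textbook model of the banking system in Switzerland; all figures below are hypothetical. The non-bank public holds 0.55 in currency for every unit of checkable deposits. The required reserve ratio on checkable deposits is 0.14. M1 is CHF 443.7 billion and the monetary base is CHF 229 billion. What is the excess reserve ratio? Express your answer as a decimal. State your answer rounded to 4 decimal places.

Using m = M/MB = 443.7/229 ≈ 1.937555. Since m = (1 + c)/(c + rr + e), the denominator satisfies c + rr + e = (1 + c)/m = (1 + 0.55) / 1.937555 ≈ 0.799977.
With c = 0.55 and rr = 0.14, the excess reserve ratio is 0.799977 − 0.55 − 0.14 = 0.109977.

0.1100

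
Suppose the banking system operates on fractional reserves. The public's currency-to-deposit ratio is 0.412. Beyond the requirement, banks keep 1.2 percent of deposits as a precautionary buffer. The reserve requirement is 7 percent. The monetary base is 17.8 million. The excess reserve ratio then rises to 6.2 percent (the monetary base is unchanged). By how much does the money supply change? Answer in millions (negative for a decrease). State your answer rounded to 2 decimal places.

Initially m₁ = (1 + 0.412) / (0.07 + 0.012 + 0.412) ≈ 2.85830, so M₁ = 2.85830 × 17.8 ≈ 50.8777 million.
After the change m₂ = (1 + 0.412) / (0.07 + 0.062 + 0.412) ≈ 2.59559, so M₂ = 2.59559 × 17.8 ≈ 46.2015 million.
ΔM = M₂ − M₁ = 46.2015 − 50.8777 = -4.6762 million.

-4.68 million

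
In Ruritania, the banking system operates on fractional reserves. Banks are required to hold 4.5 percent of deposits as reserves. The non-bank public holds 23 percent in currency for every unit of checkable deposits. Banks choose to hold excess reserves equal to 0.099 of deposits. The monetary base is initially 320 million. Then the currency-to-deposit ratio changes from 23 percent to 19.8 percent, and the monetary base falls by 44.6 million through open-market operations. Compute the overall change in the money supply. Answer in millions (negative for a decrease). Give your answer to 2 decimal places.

Before: m₁ = (1 + 0.23) / (0.045 + 0.099 + 0.23) ≈ 3.288770, MB₁ = 320, so M₁ = 3.288770 × 320 = 1052.4064 million.
After: m₂ = (1 + 0.198) / (0.045 + 0.099 + 0.198) ≈ 3.502924, MB₂ = 320 − 44.6 = 275.4, so M₂ = 3.502924 × 275.4 ≈ 964.7053 million.
ΔM = M₂ − M₁ = 964.7053 − 1052.4064 = -87.7011 million.

-87.70 million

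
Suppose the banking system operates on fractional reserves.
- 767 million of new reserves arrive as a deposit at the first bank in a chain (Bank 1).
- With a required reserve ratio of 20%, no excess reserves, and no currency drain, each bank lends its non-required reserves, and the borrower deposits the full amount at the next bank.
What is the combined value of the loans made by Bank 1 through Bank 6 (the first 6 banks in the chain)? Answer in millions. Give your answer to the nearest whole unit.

2264 million

Bank i lends (1 − rr)^i of the original deposit: Bank 1 lends 767·0.8000 = 613.6000, Bank 2 lends 767·0.8000² = 490.8800, and so on.
Summing a geometric series: total = 767·[0.8000·(1 − 0.8000^6) / (1 − 0.8000)] ≈ 2263.7422 million.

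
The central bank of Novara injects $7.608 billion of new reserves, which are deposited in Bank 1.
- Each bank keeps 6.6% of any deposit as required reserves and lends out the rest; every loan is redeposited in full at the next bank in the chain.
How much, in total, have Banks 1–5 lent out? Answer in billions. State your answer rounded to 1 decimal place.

$31.1 billion

Bank i lends (1 − rr)^i of the original deposit: Bank 1 lends 7.608·0.9340 ≈ 7.1059, Bank 2 lends 7.608·0.9340² ≈ 6.6369, and so on.
Summing a geometric series: total = 7.608·[0.9340·(1 − 0.9340^5) / (1 − 0.9340)] ≈ 31.1389 billion.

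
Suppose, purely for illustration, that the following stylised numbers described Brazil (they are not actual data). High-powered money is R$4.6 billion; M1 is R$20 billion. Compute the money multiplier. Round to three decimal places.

The money multiplier is m = M / MB = 20 / 4.6 ≈ 4.34783.

4.348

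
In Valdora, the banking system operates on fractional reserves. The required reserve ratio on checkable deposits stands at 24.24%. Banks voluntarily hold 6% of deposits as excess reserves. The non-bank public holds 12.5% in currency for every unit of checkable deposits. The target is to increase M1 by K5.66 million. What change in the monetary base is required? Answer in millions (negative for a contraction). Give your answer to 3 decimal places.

The money multiplier is m = (1 + c) / (rr + e + c) = (1 + 0.125) / (0.2424 + 0.06 + 0.125) ≈ 2.63219.
ΔMB = ΔM / m = (+5.66) / 2.63219 ≈ 2.1503 million.

K2.150 million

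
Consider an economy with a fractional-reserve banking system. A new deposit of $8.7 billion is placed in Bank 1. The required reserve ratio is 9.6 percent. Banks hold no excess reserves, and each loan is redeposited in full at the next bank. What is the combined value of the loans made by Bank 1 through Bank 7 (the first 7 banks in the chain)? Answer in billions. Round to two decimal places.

Bank i lends (1 − rr)^i of the original deposit: Bank 1 lends 8.7·0.9040 = 7.8648, Bank 2 lends 8.7·0.9040² ≈ 7.1098, and so on.
Summing a geometric series: total = 8.7·[0.9040·(1 − 0.9040^7) / (1 − 0.9040)] ≈ 41.5051 billion.

$41.51 billion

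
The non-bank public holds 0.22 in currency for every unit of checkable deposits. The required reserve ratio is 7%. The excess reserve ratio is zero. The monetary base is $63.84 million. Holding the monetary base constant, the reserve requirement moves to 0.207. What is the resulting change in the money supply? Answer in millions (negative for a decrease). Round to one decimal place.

Initially m₁ = (1 + 0.22) / (0.07 + 0.22) ≈ 4.2069, so M₁ = 4.2069 × 63.84 ≈ 268.5685 million.
After the change m₂ = (1 + 0.22) / (0.207 + 0.22) ≈ 2.8571, so M₂ = 2.8571 × 63.84 ≈ 182.3973 million.
ΔM = M₂ − M₁ = 182.3973 − 268.5685 = -86.1712 million.

-86.2 million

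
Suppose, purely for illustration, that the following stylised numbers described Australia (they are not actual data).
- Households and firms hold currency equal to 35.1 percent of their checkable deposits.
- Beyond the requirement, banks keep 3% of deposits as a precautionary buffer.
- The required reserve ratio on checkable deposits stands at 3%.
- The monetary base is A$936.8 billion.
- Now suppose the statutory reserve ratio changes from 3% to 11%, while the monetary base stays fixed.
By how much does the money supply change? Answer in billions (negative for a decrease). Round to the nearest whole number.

Initially m₁ = (1 + 0.351) / (0.03 + 0.03 + 0.351) ≈ 3.2871, so M₁ = 3.2871 × 936.8 ≈ 3079.3553 billion.
After the change m₂ = (1 + 0.351) / (0.11 + 0.03 + 0.351) ≈ 2.7515, so M₂ = 2.7515 × 936.8 = 2577.6052 billion.
ΔM = M₂ − M₁ = 2577.6052 − 3079.3553 = -501.7501 billion.

-502 billion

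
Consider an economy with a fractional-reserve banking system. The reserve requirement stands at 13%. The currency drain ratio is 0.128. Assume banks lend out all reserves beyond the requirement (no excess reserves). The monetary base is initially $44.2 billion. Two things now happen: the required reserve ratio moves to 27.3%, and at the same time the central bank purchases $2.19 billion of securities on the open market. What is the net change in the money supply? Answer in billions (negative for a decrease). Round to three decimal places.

-62.753 billion

Before: m₁ = (1 + 0.128) / (0.13 + 0.128) ≈ 4.372093, MB₁ = 44.2, so M₁ = 4.372093 × 44.2 ≈ 193.2465 billion.
After: m₂ = (1 + 0.128) / (0.273 + 0.128) ≈ 2.812968, MB₂ = 44.2 + 2.19 = 46.39, so M₂ = 2.812968 × 46.39 ≈ 130.4936 billion.
ΔM = M₂ − M₁ = 130.4936 − 193.2465 = -62.7529 billion.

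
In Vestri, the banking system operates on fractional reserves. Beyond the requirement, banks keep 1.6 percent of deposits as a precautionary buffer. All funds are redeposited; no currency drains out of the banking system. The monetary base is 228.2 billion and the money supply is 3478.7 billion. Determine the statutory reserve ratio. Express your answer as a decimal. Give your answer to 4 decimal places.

Using m = M/MB = 3478.7/228.2 ≈ 15.244084. Since m = (1 + c)/(c + rr + e), the denominator satisfies c + rr + e = (1 + c)/m = (1 + 0) / 15.244084 ≈ 0.065599.
With c = 0 and e = 0.016, the statutory reserve ratio is 0.065599 − 0 − 0.016 = 0.049599.

0.0496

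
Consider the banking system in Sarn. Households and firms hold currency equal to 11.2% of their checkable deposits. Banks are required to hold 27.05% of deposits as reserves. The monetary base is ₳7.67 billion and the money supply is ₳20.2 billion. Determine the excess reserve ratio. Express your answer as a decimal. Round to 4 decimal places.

0.0397

Using m = M/MB = 20.2/7.67 ≈ 2.633638. Since m = (1 + c)/(c + rr + e), the denominator satisfies c + rr + e = (1 + c)/m = (1 + 0.112) / 2.633638 ≈ 0.422230.
With c = 0.112 and rr = 0.2705, the excess reserve ratio is 0.422230 − 0.112 − 0.2705 = 0.03973.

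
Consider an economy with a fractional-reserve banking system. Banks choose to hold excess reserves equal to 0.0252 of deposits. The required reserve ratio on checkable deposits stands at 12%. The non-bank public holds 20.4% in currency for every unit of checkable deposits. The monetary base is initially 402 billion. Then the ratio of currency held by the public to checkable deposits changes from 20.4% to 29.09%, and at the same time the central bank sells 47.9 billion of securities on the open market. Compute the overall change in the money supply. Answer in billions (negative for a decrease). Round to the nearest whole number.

Before: m₁ = (1 + 0.204) / (0.12 + 0.0252 + 0.204) ≈ 3.4479, MB₁ = 402, so M₁ = 3.4479 × 402 = 1386.0558 billion.
After: m₂ = (1 + 0.2909) / (0.12 + 0.0252 + 0.2909) ≈ 2.9601, MB₂ = 402 − 47.9 = 354.1, so M₂ = 2.9601 × 354.1 ≈ 1048.1714 billion.
ΔM = M₂ − M₁ = 1048.1714 − 1386.0558 = -337.8844 billion.

-338 billion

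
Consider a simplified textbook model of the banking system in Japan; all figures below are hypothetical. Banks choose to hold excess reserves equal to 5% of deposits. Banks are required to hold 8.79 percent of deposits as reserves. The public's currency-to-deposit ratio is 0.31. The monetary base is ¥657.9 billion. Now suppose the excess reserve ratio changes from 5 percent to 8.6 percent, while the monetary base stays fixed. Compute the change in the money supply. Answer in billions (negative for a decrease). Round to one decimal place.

-143.2 billion

Initially m₁ = (1 + 0.31) / (0.0879 + 0.05 + 0.31) ≈ 2.92476, so M₁ = 2.92476 × 657.9 ≈ 1924.1996 billion.
After the change m₂ = (1 + 0.31) / (0.0879 + 0.086 + 0.31) ≈ 2.70717, so M₂ = 2.70717 × 657.9 ≈ 1781.0471 billion.
ΔM = M₂ − M₁ = 1781.0471 − 1924.1996 = -143.1525 billion.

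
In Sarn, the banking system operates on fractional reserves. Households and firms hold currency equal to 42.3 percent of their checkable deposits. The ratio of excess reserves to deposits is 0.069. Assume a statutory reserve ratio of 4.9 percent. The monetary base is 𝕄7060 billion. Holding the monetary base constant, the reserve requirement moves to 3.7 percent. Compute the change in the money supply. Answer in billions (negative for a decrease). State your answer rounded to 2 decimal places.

𝕄421.25 billion

Initially m₁ = (1 + 0.423) / (0.049 + 0.069 + 0.423) ≈ 2.6303142, so M₁ = 2.6303142 × 7060 ≈ 18570.0183 billion.
After the change m₂ = (1 + 0.423) / (0.037 + 0.069 + 0.423) ≈ 2.6899811, so M₂ = 2.6899811 × 7060 ≈ 18991.2666 billion.
ΔM = M₂ − M₁ = 18991.2666 − 18570.0183 = 421.2483 billion.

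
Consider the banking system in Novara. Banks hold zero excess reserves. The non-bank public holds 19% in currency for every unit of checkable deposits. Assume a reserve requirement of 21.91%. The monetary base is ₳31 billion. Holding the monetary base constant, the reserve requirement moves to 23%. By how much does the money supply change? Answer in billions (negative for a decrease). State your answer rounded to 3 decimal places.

Initially m₁ = (1 + 0.19) / (0.2191 + 0.19) ≈ 2.908824, so M₁ = 2.908824 × 31 ≈ 90.1735 billion.
After the change m₂ = (1 + 0.19) / (0.23 + 0.19) ≈ 2.833333, so M₂ = 2.833333 × 31 ≈ 87.8333 billion.
ΔM = M₂ − M₁ = 87.8333 − 90.1735 = -2.3402 billion.

-2.340 billion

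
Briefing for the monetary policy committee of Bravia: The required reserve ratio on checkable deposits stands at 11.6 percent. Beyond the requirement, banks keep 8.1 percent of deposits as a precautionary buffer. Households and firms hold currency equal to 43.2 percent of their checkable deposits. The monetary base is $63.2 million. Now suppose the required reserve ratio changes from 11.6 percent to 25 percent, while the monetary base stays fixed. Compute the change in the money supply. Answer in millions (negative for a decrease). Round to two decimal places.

Initially m₁ = (1 + 0.432) / (0.116 + 0.081 + 0.432) ≈ 2.27663, so M₁ = 2.27663 × 63.2 ≈ 143.883 million.
After the change m₂ = (1 + 0.432) / (0.25 + 0.081 + 0.432) ≈ 1.87680, so M₂ = 1.87680 × 63.2 ≈ 118.6138 million.
ΔM = M₂ − M₁ = 118.6138 − 143.883 = -25.2692 million.

-25.27 million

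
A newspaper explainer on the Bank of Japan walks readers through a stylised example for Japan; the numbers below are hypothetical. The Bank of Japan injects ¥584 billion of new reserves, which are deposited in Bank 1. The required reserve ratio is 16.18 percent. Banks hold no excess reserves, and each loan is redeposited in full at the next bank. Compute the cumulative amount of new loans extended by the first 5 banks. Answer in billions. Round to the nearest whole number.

Bank i lends (1 − rr)^i of the original deposit: Bank 1 lends 584·0.8382 = 489.5088, Bank 2 lends 584·0.8382² ≈ 410.3063, and so on.
Summing a geometric series: total = 584·[0.8382·(1 − 0.8382^5) / (1 − 0.8382)] ≈ 1773.6366 billion.

¥1774 billion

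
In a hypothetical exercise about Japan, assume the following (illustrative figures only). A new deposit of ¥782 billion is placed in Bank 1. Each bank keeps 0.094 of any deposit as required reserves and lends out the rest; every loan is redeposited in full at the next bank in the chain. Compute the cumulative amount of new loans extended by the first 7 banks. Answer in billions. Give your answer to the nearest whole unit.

¥3761 billion

Bank i lends (1 − rr)^i of the original deposit: Bank 1 lends 782·0.9060 = 708.4920, Bank 2 lends 782·0.9060² ≈ 641.8938, and so on.
Summing a geometric series: total = 782·[0.9060·(1 − 0.9060^7) / (1 − 0.9060)] ≈ 3760.5186 billion.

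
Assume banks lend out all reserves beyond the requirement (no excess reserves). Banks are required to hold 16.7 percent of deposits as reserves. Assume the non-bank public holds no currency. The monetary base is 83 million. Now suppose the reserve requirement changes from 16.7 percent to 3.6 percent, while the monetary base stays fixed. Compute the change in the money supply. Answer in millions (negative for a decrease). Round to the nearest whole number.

1809 million

Initially m₁ = 1 / (0.167) ≈ 5.9880, so M₁ = 5.9880 × 83 = 497.004 million.
After the change m₂ = 1 / (0.036) ≈ 27.7778, so M₂ = 27.7778 × 83 = 2305.5574 million.
ΔM = M₂ − M₁ = 2305.5574 − 497.004 = 1808.5534 million.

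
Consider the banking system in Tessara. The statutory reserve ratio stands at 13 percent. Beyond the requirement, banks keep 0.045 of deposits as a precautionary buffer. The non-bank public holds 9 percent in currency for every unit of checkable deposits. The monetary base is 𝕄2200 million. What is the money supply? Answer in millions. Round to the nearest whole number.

The money multiplier is m = (1 + c) / (rr + e + c) = (1 + 0.09) / (0.13 + 0.045 + 0.09) ≈ 4.11321.
So M = m × MB = 4.11321 × 2200 = 9049.062 million.

𝕄9049 million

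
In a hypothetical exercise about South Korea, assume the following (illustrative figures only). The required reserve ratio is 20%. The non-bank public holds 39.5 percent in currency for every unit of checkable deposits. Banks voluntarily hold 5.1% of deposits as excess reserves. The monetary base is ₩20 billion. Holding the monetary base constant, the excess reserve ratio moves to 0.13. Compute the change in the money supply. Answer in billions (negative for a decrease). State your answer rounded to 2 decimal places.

Initially m₁ = (1 + 0.395) / (0.2 + 0.051 + 0.395) ≈ 2.15944, so M₁ = 2.15944 × 20 = 43.1888 billion.
After the change m₂ = (1 + 0.395) / (0.2 + 0.13 + 0.395) ≈ 1.92414, so M₂ = 1.92414 × 20 = 38.4828 billion.
ΔM = M₂ − M₁ = 38.4828 − 43.1888 = -4.706 billion.

-4.71 billion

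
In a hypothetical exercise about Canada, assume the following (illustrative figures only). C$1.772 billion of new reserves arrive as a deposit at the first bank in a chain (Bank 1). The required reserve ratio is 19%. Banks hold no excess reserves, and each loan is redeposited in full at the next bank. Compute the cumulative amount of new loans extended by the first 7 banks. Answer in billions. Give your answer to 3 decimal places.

C$5.826 billion

Bank i lends (1 − rr)^i of the original deposit: Bank 1 lends 1.772·0.8100 ≈ 1.4353, Bank 2 lends 1.772·0.8100² ≈ 1.1626, and so on.
Summing a geometric series: total = 1.772·[0.8100·(1 − 0.8100^7) / (1 − 0.8100)] ≈ 5.8261 billion.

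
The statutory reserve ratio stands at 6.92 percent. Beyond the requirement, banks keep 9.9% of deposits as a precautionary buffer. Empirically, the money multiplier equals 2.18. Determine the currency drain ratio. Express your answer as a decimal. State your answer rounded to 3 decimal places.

Using m = 2.18. From m = (1 + c)/(c + rr + e), rearranging gives 1 + c = m·(c + rr + e), so c·(1 − m) = m·(rr + e) − 1.
Hence c = [m·(rr + e) − 1]/(1 − m) = [2.18 × (0.0692 + 0.099) − 1] / (1 − 2.18) ≈ 0.536715.

0.537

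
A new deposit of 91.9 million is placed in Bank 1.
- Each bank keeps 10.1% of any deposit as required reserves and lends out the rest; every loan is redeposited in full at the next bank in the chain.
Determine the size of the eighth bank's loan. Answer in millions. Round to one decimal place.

39.2 million

Each bank lends a fraction (1 − rr) = 0.8990 of the deposit it receives, so Bank 8 receives 91.9·0.8990^7 and lends 91.9·0.8990^8 ≈ 39.2097 million.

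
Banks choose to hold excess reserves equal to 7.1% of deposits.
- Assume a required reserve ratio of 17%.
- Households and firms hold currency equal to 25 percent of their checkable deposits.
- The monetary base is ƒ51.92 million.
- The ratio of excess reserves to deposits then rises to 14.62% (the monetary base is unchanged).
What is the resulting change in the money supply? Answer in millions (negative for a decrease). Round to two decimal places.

Initially m₁ = (1 + 0.25) / (0.17 + 0.071 + 0.25) ≈ 2.54582, so M₁ = 2.54582 × 51.92 ≈ 132.179 million.
After the change m₂ = (1 + 0.25) / (0.17 + 0.1462 + 0.25) ≈ 2.20770, so M₂ = 2.20770 × 51.92 ≈ 114.6238 million.
ΔM = M₂ − M₁ = 114.6238 − 132.179 = -17.5552 million.

-17.56 million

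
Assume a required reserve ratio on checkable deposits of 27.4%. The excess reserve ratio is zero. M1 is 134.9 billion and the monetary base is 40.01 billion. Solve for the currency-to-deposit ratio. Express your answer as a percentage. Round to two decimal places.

Using m = M/MB = 134.9/40.01 ≈ 3.371657. From m = (1 + c)/(c + rr + e), rearranging gives 1 + c = m·(c + rr + e), so c·(1 − m) = m·(rr + e) − 1.
Hence c = [m·(rr + e) − 1]/(1 − m) = [3.371657 × (0.274 + 0) − 1] / (1 − 3.371657) ≈ 0.032115.

3.21%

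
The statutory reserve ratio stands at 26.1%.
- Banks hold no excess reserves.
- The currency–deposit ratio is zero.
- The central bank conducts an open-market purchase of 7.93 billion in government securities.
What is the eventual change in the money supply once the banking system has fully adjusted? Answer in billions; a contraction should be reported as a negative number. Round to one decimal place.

The simple money multiplier is m = 1/rr = 1/0.261 ≈ 3.8314.
An open-market purchase increases the monetary base by 7.93 billion, so ΔM = m × ΔMB = 3.8314 × 7.93 ≈ 30.383 billion.

30.4 billion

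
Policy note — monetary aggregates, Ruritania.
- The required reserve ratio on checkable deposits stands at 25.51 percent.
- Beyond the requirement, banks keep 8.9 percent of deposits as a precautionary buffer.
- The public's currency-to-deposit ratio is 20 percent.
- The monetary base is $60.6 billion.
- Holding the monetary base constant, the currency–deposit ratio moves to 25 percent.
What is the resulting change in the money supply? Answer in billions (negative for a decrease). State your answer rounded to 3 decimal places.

-6.148 billion

Initially m₁ = (1 + 0.2) / (0.2551 + 0.089 + 0.2) ≈ 2.205477, so M₁ = 2.205477 × 60.6 ≈ 133.6519 billion.
After the change m₂ = (1 + 0.25) / (0.2551 + 0.089 + 0.25) ≈ 2.104023, so M₂ = 2.104023 × 60.6 ≈ 127.5038 billion.
ΔM = M₂ − M₁ = 127.5038 − 133.6519 = -6.1481 billion.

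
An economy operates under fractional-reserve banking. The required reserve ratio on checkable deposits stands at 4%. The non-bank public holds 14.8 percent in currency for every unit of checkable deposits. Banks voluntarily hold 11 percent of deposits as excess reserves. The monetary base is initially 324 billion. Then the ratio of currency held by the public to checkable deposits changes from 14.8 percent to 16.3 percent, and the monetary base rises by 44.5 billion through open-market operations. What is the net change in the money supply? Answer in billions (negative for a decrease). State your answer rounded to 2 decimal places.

Before: m₁ = (1 + 0.148) / (0.04 + 0.11 + 0.148) ≈ 3.852349, MB₁ = 324, so M₁ = 3.852349 × 324 ≈ 1248.1611 billion.
After: m₂ = (1 + 0.163) / (0.04 + 0.11 + 0.163) ≈ 3.715655, MB₂ = 324 + 44.5 = 368.5, so M₂ = 3.715655 × 368.5 ≈ 1369.2189 billion.
ΔM = M₂ − M₁ = 1369.2189 − 1248.1611 = 121.0578 billion.

121.06 billion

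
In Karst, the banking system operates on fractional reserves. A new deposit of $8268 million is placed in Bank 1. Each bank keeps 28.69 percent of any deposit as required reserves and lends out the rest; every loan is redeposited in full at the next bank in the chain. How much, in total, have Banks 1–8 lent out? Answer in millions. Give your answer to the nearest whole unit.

$19176 million

Bank i lends (1 − rr)^i of the original deposit: Bank 1 lends 8268·0.7131 = 5895.9108, Bank 2 lends 8268·0.7131² ≈ 4204.3740, and so on.
Summing a geometric series: total = 8268·[0.7131·(1 − 0.7131^8) / (1 − 0.7131)] ≈ 19176.2862 million.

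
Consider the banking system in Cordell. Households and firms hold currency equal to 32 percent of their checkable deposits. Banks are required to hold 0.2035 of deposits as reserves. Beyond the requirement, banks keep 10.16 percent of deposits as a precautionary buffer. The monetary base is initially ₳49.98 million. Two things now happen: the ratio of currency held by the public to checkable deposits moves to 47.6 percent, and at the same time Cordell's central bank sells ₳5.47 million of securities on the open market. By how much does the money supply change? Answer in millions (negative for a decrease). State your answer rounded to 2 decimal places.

Before: m₁ = (1 + 0.32) / (0.2035 + 0.1016 + 0.32) ≈ 2.11166, MB₁ = 49.98, so M₁ = 2.11166 × 49.98 ≈ 105.5408 million.
After: m₂ = (1 + 0.476) / (0.2035 + 0.1016 + 0.476) ≈ 1.88964, MB₂ = 49.98 − 5.47 = 44.51, so M₂ = 1.88964 × 44.51 ≈ 84.1079 million.
ΔM = M₂ − M₁ = 84.1079 − 105.5408 = -21.4329 million.

-21.43 million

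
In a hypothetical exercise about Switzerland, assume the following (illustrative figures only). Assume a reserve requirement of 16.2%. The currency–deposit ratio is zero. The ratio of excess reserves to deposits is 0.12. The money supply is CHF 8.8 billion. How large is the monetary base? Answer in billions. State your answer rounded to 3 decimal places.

CHF 2.482 billion

The money multiplier is m = 1 / (rr + e) = 1 / (0.162 + 0.12) ≈ 3.54610.
MB = M / m = 8.8 / 3.54610 ≈ 2.4816 billion.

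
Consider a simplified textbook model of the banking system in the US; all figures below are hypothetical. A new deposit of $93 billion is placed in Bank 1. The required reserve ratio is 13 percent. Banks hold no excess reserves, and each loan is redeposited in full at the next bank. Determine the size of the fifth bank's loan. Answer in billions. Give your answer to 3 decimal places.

Each bank lends a fraction (1 − rr) = 0.8700 of the deposit it receives, so Bank 5 receives 93·0.8700^4 and lends 93·0.8700^5 ≈ 46.3531 billion.

$46.353 billion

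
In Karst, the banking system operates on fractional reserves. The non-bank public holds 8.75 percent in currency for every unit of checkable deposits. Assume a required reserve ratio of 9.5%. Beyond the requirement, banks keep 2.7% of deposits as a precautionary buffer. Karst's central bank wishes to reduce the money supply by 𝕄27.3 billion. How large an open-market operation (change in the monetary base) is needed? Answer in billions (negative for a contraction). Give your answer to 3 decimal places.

-5.259 billion

The money multiplier is m = (1 + c) / (rr + e + c) = (1 + 0.0875) / (0.095 + 0.027 + 0.0875) ≈ 5.190931.
ΔMB = ΔM / m = (−27.3) / 5.190931 ≈ -5.2592 billion.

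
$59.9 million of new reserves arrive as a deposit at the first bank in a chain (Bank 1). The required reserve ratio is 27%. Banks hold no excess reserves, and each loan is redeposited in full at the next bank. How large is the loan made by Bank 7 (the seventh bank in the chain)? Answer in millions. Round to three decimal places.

$6.617 million

Each bank lends a fraction (1 − rr) = 0.7300 of the deposit it receives, so Bank 7 receives 59.9·0.7300^6 and lends 59.9·0.7300^7 ≈ 6.6174 million.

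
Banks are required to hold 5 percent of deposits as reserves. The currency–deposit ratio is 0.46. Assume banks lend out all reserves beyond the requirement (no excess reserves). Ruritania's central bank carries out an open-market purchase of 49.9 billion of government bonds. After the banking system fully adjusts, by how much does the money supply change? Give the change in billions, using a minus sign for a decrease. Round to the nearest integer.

143 billion

The money multiplier is m = (1 + c) / (rr + c) = (1 + 0.46) / (0.05 + 0.46) ≈ 2.8627.
The purchase adds 49.9 billion of base, so ΔM = m × ΔMB = 2.8627 × (+49.9) ≈ 142.8487 billion.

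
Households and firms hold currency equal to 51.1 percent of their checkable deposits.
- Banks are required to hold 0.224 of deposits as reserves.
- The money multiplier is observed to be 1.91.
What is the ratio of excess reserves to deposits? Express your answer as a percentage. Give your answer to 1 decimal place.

Using m = 1.91. Since m = (1 + c)/(c + rr + e), the denominator satisfies c + rr + e = (1 + c)/m = (1 + 0.511) / 1.91 ≈ 0.791099.
With c = 0.511 and rr = 0.224, the ratio of excess reserves to deposits is 0.791099 − 0.511 − 0.224 = 0.056099.

5.6%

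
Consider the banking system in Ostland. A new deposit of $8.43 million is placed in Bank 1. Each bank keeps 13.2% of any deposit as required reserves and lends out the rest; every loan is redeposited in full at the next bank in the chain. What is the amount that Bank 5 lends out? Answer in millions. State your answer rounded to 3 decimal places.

$4.154 million

Each bank lends a fraction (1 − rr) = 0.8680 of the deposit it receives, so Bank 5 receives 8.43·0.8680^4 and lends 8.43·0.8680^5 ≈ 4.1536 million.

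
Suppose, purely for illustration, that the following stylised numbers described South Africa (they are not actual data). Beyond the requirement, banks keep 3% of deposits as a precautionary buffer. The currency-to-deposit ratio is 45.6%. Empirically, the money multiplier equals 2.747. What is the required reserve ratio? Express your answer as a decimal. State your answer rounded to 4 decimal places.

Using m = 2.747. Since m = (1 + c)/(c + rr + e), the denominator satisfies c + rr + e = (1 + c)/m = (1 + 0.456) / 2.747 ≈ 0.530033.
With c = 0.456 and e = 0.03, the required reserve ratio is 0.530033 − 0.456 − 0.03 = 0.044033.

0.0440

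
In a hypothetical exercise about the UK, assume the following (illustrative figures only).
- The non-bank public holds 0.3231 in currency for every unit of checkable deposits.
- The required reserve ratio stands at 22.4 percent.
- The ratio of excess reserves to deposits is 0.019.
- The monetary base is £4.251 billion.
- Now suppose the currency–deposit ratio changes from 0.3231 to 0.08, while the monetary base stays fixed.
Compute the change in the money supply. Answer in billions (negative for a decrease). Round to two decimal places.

£4.28 billion

Initially m₁ = (1 + 0.3231) / (0.224 + 0.019 + 0.3231) ≈ 2.3372, so M₁ = 2.3372 × 4.251 ≈ 9.9354 billion.
After the change m₂ = (1 + 0.08) / (0.224 + 0.019 + 0.08) ≈ 3.3437, so M₂ = 3.3437 × 4.251 ≈ 14.2141 billion.
ΔM = M₂ − M₁ = 14.2141 − 9.9354 = 4.2787 billion.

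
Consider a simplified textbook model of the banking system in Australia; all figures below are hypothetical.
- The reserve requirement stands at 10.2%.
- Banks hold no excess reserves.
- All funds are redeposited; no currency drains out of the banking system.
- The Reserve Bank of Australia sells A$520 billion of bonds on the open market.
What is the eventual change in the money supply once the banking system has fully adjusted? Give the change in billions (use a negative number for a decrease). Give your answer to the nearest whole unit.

The simple money multiplier is m = 1/rr = 1/0.102 ≈ 9.8039.
An open-market sale reduces the monetary base by 520 billion, so ΔM = m × ΔMB = 9.8039 × (−520) = -5098.028 billion.

-5098 billion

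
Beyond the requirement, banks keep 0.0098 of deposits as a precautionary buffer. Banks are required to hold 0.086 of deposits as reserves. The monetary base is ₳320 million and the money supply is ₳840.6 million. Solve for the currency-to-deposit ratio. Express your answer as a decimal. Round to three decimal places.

Using m = M/MB = 840.6/320 = 2.626875. From m = (1 + c)/(c + rr + e), rearranging gives 1 + c = m·(c + rr + e), so c·(1 − m) = m·(rr + e) − 1.
Hence c = [m·(rr + e) − 1]/(1 − m) = [2.626875 × (0.086 + 0.0098) − 1] / (1 − 2.626875) ≈ 0.459989.

0.460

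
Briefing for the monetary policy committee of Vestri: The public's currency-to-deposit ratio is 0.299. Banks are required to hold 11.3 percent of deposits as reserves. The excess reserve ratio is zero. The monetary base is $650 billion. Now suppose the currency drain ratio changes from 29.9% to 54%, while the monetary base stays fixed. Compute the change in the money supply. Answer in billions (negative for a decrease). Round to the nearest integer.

-516 billion

Initially m₁ = (1 + 0.299) / (0.113 + 0.299) ≈ 3.1529, so M₁ = 3.1529 × 650 = 2049.385 billion.
After the change m₂ = (1 + 0.54) / (0.113 + 0.54) ≈ 2.3583, so M₂ = 2.3583 × 650 = 1532.895 billion.
ΔM = M₂ − M₁ = 1532.895 − 2049.385 = -516.49 billion.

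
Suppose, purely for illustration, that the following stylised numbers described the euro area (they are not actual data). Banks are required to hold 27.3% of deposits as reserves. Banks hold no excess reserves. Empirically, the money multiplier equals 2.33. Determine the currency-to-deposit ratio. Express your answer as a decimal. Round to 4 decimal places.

0.2736

Using m = 2.33. From m = (1 + c)/(c + rr + e), rearranging gives 1 + c = m·(c + rr + e), so c·(1 − m) = m·(rr + e) − 1.
Hence c = [m·(rr + e) − 1]/(1 − m) = [2.33 × (0.273 + 0) − 1] / (1 − 2.33) ≈ 0.273617.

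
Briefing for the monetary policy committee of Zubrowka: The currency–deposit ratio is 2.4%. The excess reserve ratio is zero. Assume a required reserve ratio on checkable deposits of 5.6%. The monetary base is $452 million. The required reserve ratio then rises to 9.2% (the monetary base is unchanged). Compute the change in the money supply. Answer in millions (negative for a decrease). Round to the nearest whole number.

Initially m₁ = (1 + 0.024) / (0.056 + 0.024) = 12.8, so M₁ = 12.8 × 452 = 5785.6 million.
After the change m₂ = (1 + 0.024) / (0.092 + 0.024) ≈ 8.8276, so M₂ = 8.8276 × 452 = 3990.0752 million.
ΔM = M₂ − M₁ = 3990.0752 − 5785.6 = -1795.5248 million.

-1796 million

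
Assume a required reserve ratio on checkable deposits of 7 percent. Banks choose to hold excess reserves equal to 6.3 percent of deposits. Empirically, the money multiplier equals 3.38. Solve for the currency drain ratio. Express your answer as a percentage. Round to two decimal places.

Using m = 3.38. From m = (1 + c)/(c + rr + e), rearranging gives 1 + c = m·(c + rr + e), so c·(1 − m) = m·(rr + e) − 1.
Hence c = [m·(rr + e) − 1]/(1 − m) = [3.38 × (0.07 + 0.063) − 1] / (1 − 3.38) ≈ 0.231286.

23.13%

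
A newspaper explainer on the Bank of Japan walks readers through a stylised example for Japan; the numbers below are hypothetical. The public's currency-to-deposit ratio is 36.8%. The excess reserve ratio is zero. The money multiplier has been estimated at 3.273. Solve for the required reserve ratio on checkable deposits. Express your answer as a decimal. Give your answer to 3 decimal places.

Using m = 3.273. Since m = (1 + c)/(c + rr + e), the denominator satisfies c + rr + e = (1 + c)/m = (1 + 0.368) / 3.273 ≈ 0.417965.
With c = 0.368 and e = 0, the required reserve ratio on checkable deposits is 0.417965 − 0.368 − 0 = 0.049965.

0.050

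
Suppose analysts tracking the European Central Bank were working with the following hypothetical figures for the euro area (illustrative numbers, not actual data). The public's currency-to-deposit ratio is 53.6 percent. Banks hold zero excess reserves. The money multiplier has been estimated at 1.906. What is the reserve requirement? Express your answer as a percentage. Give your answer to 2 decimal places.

26.99%

Using m = 1.906. Since m = (1 + c)/(c + rr + e), the denominator satisfies c + rr + e = (1 + c)/m = (1 + 0.536) / 1.906 ≈ 0.805876.
With c = 0.536 and e = 0, the reserve requirement is 0.805876 − 0.536 − 0 = 0.269876.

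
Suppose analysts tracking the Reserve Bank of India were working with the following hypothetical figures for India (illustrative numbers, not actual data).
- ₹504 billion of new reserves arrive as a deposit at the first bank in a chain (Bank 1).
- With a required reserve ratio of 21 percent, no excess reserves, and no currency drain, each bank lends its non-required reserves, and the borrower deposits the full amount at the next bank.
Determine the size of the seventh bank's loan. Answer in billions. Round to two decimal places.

Each bank lends a fraction (1 − rr) = 0.7900 of the deposit it receives, so Bank 7 receives 504·0.7900^6 and lends 504·0.7900^7 ≈ 96.7877 billion.

₹96.79 billion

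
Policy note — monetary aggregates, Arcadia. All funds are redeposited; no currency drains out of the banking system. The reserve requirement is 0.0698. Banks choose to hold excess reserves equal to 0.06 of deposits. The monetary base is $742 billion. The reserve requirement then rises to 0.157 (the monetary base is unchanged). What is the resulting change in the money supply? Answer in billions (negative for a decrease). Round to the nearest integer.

Initially m₁ = 1 / (0.0698 + 0.06) ≈ 7.7042, so M₁ = 7.7042 × 742 = 5716.5164 billion.
After the change m₂ = 1 / (0.157 + 0.06) ≈ 4.6083, so M₂ = 4.6083 × 742 = 3419.3586 billion.
ΔM = M₂ − M₁ = 3419.3586 − 5716.5164 = -2297.1578 billion.

-2297 billion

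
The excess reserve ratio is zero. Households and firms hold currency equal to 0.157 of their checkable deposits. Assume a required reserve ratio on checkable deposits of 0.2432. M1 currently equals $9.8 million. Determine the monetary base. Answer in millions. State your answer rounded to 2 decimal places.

The money multiplier is m = (1 + c) / (rr + c) = (1 + 0.157) / (0.2432 + 0.157) ≈ 2.8911.
MB = M / m = 9.8 / 2.8911 ≈ 3.3897 million.

$3.39 million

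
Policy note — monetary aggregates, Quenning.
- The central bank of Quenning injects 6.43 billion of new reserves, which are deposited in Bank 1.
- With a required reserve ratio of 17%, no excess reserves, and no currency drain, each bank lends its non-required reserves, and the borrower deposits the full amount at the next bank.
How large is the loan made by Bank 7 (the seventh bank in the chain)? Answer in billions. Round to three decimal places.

1.745 billion

Each bank lends a fraction (1 − rr) = 0.8300 of the deposit it receives, so Bank 7 receives 6.43·0.8300^6 and lends 6.43·0.8300^7 ≈ 1.7448 billion.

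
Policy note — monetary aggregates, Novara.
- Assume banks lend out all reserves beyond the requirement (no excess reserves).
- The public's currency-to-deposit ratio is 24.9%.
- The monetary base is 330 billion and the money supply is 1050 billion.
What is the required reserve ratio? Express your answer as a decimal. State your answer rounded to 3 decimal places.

0.144

Using m = M/MB = 1050/330 ≈ 3.181818. Since m = (1 + c)/(c + rr + e), the denominator satisfies c + rr + e = (1 + c)/m = (1 + 0.249) / 3.181818 ≈ 0.392543.
With c = 0.249 and e = 0, the required reserve ratio is 0.392543 − 0.249 − 0 = 0.143543.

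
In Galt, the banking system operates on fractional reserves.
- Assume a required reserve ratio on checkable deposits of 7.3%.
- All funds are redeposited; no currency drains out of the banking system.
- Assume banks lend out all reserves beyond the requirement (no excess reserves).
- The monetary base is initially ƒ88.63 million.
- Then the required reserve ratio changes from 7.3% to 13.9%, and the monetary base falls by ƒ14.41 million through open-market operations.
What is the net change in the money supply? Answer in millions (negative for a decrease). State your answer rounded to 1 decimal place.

Before: m₁ = 1 / (0.073) ≈ 13.6986, MB₁ = 88.63, so M₁ = 13.6986 × 88.63 ≈ 1214.1069 million.
After: m₂ = 1 / (0.139) ≈ 7.1942, MB₂ = 88.63 − 14.41 = 74.22, so M₂ = 7.1942 × 74.22 ≈ 533.9535 million.
ΔM = M₂ − M₁ = 533.9535 − 1214.1069 = -680.1534 million.

-680.2 million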